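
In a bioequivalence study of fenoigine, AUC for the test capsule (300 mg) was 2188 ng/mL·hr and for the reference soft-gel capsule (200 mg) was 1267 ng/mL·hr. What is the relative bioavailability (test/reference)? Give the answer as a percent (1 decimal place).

F_rel = (AUC_test/D_test) / (AUC_ref/D_ref)
      = (2188/300) / (1267/200)
      = 7.29333 / 6.335 = 1.1513 = 115.13%

F_rel = 115.1%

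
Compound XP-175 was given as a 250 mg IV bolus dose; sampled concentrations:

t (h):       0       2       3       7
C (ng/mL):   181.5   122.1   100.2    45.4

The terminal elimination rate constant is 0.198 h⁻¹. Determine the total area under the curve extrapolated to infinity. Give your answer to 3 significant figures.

Trapezoidal AUC_0→7:
  [0→2]: (181.5+122.1)/2 × 2 = 303.6
  [2→3]: (122.1+100.2)/2 × 1 = 111.15
  [3→7]: (100.2+45.4)/2 × 4 = 291.2
  Sum = 705.95 ng/mL·h
Extrapolated tail: C_last / k_e = 45.4 / 0.198 = 229.293
AUC_0→∞ = 705.95 + 229.293 = 935.243 ng/mL·h

AUC = 935 ng/mL·h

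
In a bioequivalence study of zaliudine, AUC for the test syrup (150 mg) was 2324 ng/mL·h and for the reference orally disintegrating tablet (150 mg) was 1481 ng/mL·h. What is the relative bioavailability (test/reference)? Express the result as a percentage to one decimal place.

F_rel = (AUC_test/D_test) / (AUC_ref/D_ref)
      = (2324/150) / (1481/150)
      = 15.4933 / 9.87333 = 1.5692 = 156.92%

F_rel = 156.9%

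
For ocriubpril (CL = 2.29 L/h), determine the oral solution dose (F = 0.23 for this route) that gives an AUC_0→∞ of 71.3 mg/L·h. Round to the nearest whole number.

Dose = CL × AUC_0→∞ / F
     = 2.29 × 71.3 / 0.23 = 709.9 mg

Dose = 710 mg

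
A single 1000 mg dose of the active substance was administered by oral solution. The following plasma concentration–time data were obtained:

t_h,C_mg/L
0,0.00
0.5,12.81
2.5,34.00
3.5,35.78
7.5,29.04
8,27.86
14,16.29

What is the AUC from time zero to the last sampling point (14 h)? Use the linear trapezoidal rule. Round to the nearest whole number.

AUC = 361 mg/L·h

Trapezoidal AUC_0→14:
  [0→0.5]: (0.00+12.81)/2 × 0.5 = 3.2025
  [0.5→2.5]: (12.81+34.00)/2 × 2 = 46.81
  [2.5→3.5]: (34.00+35.78)/2 × 1 = 34.89
  [3.5→7.5]: (35.78+29.04)/2 × 4 = 129.64
  [7.5→8]: (29.04+27.86)/2 × 0.5 = 14.225
  [8→14]: (27.86+16.29)/2 × 6 = 132.45
  Sum = 361.2175 mg/L·h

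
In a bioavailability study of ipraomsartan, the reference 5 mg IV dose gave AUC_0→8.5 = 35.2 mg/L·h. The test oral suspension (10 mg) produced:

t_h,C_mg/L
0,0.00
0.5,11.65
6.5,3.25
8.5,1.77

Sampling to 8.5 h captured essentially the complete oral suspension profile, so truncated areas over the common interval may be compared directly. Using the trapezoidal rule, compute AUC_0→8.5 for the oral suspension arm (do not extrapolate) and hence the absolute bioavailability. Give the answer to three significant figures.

Trapezoidal AUC_0→8.5 (oral suspension):
  [0→0.5]: (0.00+11.65)/2 × 0.5 = 2.9125
  [0.5→6.5]: (11.65+3.25)/2 × 6 = 44.7
  [6.5→8.5]: (3.25+1.77)/2 × 2 = 5.02
  Sum = 52.6325 mg/L·h
F = (AUC_ev/D_ev)/(AUC_iv/D_iv) = (52.6325/10)/(35.2/5) = 5.26325/7.04 = 0.7476

F = 0.748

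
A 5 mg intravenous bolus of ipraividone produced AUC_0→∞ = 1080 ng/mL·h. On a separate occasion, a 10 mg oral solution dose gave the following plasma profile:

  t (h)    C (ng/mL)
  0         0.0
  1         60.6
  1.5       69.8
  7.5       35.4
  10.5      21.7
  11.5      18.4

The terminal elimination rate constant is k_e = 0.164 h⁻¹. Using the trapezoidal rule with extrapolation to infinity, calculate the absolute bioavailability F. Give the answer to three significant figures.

F = 0.276

Trapezoidal AUC_0→11.5 (oral solution):
  [0→1]: (0.0+60.6)/2 × 1 = 30.3
  [1→1.5]: (60.6+69.8)/2 × 0.5 = 32.6
  [1.5→7.5]: (69.8+35.4)/2 × 6 = 315.6
  [7.5→10.5]: (35.4+21.7)/2 × 3 = 85.65
  [10.5→11.5]: (21.7+18.4)/2 × 1 = 20.05
  Sum = 484.2 ng/mL·h
Tail: C_last/k_e = 18.4/0.164 = 112.195
AUC_0→∞ (oral solution) = 484.2 + 112.195 = 596.395 ng/mL·h
F = (AUC_ev/D_ev)/(AUC_iv/D_iv) = (596.395/10)/(1080/5) = 59.6395/216 = 0.2761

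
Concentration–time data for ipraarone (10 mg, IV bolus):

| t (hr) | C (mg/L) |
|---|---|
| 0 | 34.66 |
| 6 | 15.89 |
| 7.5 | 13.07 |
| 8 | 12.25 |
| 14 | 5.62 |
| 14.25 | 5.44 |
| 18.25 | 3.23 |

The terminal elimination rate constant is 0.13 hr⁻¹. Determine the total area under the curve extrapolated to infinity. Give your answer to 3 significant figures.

Trapezoidal AUC_0→18.25:
  [0→6]: (34.66+15.89)/2 × 6 = 151.65
  [6→7.5]: (15.89+13.07)/2 × 1.5 = 21.72
  [7.5→8]: (13.07+12.25)/2 × 0.5 = 6.33
  [8→14]: (12.25+5.62)/2 × 6 = 53.61
  [14→14.25]: (5.62+5.44)/2 × 0.25 = 1.3825
  [14.25→18.25]: (5.44+3.23)/2 × 4 = 17.34
  Sum = 252.0325 mg/L·hr
Extrapolated tail: C_last / k_e = 3.23 / 0.13 = 24.846
AUC_0→∞ = 252.0325 + 24.846 = 276.8785 mg/L·hr

AUC = 277 mg/L·hr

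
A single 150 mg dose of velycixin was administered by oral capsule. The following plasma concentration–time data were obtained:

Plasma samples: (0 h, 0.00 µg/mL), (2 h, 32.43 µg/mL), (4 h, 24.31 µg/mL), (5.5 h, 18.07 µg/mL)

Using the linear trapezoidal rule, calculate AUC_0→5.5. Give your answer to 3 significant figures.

Trapezoidal AUC_0→5.5:
  [0→2]: (0.00+32.43)/2 × 2 = 32.43
  [2→4]: (32.43+24.31)/2 × 2 = 56.74
  [4→5.5]: (24.31+18.07)/2 × 1.5 = 31.785
  Sum = 120.955 µg/mL·h

AUC = 121 µg/mL·h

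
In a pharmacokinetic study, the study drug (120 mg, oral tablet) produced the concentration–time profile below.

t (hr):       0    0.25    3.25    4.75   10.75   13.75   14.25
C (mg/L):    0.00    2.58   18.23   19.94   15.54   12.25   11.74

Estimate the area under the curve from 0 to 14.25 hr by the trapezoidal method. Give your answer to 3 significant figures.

AUC = 214 mg/L·hr

Trapezoidal AUC_0→14.25:
  [0→0.25]: (0.00+2.58)/2 × 0.25 = 0.3225
  [0.25→3.25]: (2.58+18.23)/2 × 3 = 31.215
  [3.25→4.75]: (18.23+19.94)/2 × 1.5 = 28.6275
  [4.75→10.75]: (19.94+15.54)/2 × 6 = 106.44
  [10.75→13.75]: (15.54+12.25)/2 × 3 = 41.685
  [13.75→14.25]: (12.25+11.74)/2 × 0.5 = 5.9975
  Sum = 214.2875 mg/L·hr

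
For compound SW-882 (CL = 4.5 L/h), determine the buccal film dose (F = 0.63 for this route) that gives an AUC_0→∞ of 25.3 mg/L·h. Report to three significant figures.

Dose = 181 mg

Dose = CL × AUC_0→∞ / F
     = 4.5 × 25.3 / 0.63 = 180.714 mg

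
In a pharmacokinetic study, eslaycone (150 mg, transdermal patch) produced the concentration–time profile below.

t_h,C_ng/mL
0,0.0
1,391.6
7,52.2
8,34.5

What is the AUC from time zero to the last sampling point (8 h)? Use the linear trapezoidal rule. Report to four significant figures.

AUC = 1571 ng/mL·h

Trapezoidal AUC_0→8:
  [0→1]: (0.0+391.6)/2 × 1 = 195.8
  [1→7]: (391.6+52.2)/2 × 6 = 1331.4
  [7→8]: (52.2+34.5)/2 × 1 = 43.35
  Sum = 1570.55 ng/mL·h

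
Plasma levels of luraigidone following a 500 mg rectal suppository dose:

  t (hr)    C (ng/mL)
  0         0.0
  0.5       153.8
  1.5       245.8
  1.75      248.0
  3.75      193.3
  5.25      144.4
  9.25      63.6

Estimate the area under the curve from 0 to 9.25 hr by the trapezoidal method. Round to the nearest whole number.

AUC = 1411 ng/mL·hr

Trapezoidal AUC_0→9.25:
  [0→0.5]: (0.0+153.8)/2 × 0.5 = 38.45
  [0.5→1.5]: (153.8+245.8)/2 × 1 = 199.8
  [1.5→1.75]: (245.8+248.0)/2 × 0.25 = 61.725
  [1.75→3.75]: (248.0+193.3)/2 × 2 = 441.3
  [3.75→5.25]: (193.3+144.4)/2 × 1.5 = 253.275
  [5.25→9.25]: (144.4+63.6)/2 × 4 = 416.0
  Sum = 1410.55 ng/mL·hr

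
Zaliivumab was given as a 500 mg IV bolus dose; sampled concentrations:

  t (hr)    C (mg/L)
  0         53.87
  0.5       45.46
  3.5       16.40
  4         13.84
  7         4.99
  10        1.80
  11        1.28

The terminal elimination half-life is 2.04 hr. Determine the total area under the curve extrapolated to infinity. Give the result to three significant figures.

Trapezoidal AUC_0→11:
  [0→0.5]: (53.87+45.46)/2 × 0.5 = 24.8325
  [0.5→3.5]: (45.46+16.40)/2 × 3 = 92.79
  [3.5→4]: (16.40+13.84)/2 × 0.5 = 7.56
  [4→7]: (13.84+4.99)/2 × 3 = 28.245
  [7→10]: (4.99+1.80)/2 × 3 = 10.185
  [10→11]: (1.80+1.28)/2 × 1 = 1.54
  Sum = 165.1525 mg/L·hr
k_e = ln2 / t½ = 0.693147 / 2.04 = 0.3398 hr^-1
Extrapolated tail: C_last / k_e = 1.28 / 0.3398 = 3.767
AUC_0→∞ = 165.1525 + 3.767 = 168.9195 mg/L·hr

AUC = 169 mg/L·hr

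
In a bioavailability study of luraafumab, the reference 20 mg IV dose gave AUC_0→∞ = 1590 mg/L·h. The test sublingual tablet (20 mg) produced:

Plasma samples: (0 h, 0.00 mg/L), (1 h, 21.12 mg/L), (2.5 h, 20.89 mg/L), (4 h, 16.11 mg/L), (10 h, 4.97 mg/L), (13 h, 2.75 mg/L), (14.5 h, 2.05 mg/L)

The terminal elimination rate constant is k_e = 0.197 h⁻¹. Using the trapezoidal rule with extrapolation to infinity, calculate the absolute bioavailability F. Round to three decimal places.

F = 0.100

Trapezoidal AUC_0→14.5 (sublingual tablet):
  [0→1]: (0.00+21.12)/2 × 1 = 10.56
  [1→2.5]: (21.12+20.89)/2 × 1.5 = 31.5075
  [2.5→4]: (20.89+16.11)/2 × 1.5 = 27.75
  [4→10]: (16.11+4.97)/2 × 6 = 63.24
  [10→13]: (4.97+2.75)/2 × 3 = 11.58
  [13→14.5]: (2.75+2.05)/2 × 1.5 = 3.6
  Sum = 148.2375 mg/L·h
Tail: C_last/k_e = 2.05/0.197 = 10.406
AUC_0→∞ (sublingual tablet) = 148.2375 + 10.406 = 158.6435 mg/L·h
F = (AUC_ev/D_ev)/(AUC_iv/D_iv) = (158.6435/20)/(1590/20) = 7.932175/79.5 = 0.0998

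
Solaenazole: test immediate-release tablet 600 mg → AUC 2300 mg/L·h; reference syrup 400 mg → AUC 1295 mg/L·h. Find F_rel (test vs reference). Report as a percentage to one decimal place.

F_rel = (AUC_test/D_test) / (AUC_ref/D_ref)
      = (2300/600) / (1295/400)
      = 3.83333 / 3.2375 = 1.1840 = 118.40%

F_rel = 118.4%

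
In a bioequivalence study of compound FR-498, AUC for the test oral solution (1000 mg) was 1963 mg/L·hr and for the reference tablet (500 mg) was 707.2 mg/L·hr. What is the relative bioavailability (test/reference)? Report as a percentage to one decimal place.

F_rel = (AUC_test/D_test) / (AUC_ref/D_ref)
      = (1963/1000) / (707.2/500)
      = 1.963 / 1.4144 = 1.3879 = 138.79%

F_rel = 138.8%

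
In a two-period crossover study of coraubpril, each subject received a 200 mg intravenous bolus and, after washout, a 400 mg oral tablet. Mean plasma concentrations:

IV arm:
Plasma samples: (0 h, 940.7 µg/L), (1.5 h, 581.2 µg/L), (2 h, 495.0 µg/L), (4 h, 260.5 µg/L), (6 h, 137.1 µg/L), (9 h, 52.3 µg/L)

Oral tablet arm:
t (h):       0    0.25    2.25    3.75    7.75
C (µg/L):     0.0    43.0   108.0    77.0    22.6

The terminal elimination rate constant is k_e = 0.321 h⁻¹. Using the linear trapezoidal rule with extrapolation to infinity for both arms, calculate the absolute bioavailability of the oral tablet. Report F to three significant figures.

F = 0.0938

Trapezoidal AUC_0→9 (IV):
  [0→1.5]: (940.7+581.2)/2 × 1.5 = 1141.425
  [1.5→2]: (581.2+495.0)/2 × 0.5 = 269.05
  [2→4]: (495.0+260.5)/2 × 2 = 755.5
  [4→6]: (260.5+137.1)/2 × 2 = 397.6
  [6→9]: (137.1+52.3)/2 × 3 = 284.1
  Sum = 2847.675 µg/L·h
IV tail: 52.3/0.321 = 162.928; AUC_iv,0→∞ = 2847.675 + 162.928 = 3010.603 µg/L·h
Trapezoidal AUC_0→7.75 (oral tablet):
  [0→0.25]: (0.0+43.0)/2 × 0.25 = 5.375
  [0.25→2.25]: (43.0+108.0)/2 × 2 = 151.0
  [2.25→3.75]: (108.0+77.0)/2 × 1.5 = 138.75
  [3.75→7.75]: (77.0+22.6)/2 × 4 = 199.2
  Sum = 494.325 µg/L·h
oral tablet tail: 22.6/0.321 = 70.405; AUC_ev,0→∞ = 494.325 + 70.405 = 564.73 µg/L·h
F = (AUC_ev/D_ev)/(AUC_iv/D_iv) = (564.73/400)/(3010.603/200) = 1.411825/15.053015 = 0.0938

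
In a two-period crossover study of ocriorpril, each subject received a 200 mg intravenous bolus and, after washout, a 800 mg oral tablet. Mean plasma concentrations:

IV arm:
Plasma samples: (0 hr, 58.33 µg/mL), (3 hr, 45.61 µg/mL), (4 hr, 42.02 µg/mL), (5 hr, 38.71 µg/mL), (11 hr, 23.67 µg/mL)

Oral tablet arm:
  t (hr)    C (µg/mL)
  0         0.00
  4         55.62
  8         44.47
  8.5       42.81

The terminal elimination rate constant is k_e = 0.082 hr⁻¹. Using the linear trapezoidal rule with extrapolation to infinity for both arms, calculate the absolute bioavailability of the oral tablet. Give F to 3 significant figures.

Trapezoidal AUC_0→11 (IV):
  [0→3]: (58.33+45.61)/2 × 3 = 155.91
  [3→4]: (45.61+42.02)/2 × 1 = 43.815
  [4→5]: (42.02+38.71)/2 × 1 = 40.365
  [5→11]: (38.71+23.67)/2 × 6 = 187.14
  Sum = 427.23 µg/mL·hr
IV tail: 23.67/0.082 = 288.659; AUC_iv,0→∞ = 427.23 + 288.659 = 715.889 µg/mL·hr
Trapezoidal AUC_0→8.5 (oral tablet):
  [0→4]: (0.00+55.62)/2 × 4 = 111.24
  [4→8]: (55.62+44.47)/2 × 4 = 200.18
  [8→8.5]: (44.47+42.81)/2 × 0.5 = 21.82
  Sum = 333.24 µg/mL·hr
oral tablet tail: 42.81/0.082 = 522.073; AUC_ev,0→∞ = 333.24 + 522.073 = 855.313 µg/mL·hr
F = (AUC_ev/D_ev)/(AUC_iv/D_iv) = (855.313/800)/(715.889/200) = 1.06914/3.579445 = 0.2987

F = 0.299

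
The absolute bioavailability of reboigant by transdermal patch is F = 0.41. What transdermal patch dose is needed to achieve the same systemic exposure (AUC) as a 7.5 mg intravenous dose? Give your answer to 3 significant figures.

For equal systemic exposure: F × D_ev = D_iv
D_ev = D_iv / F = 7.5 / 0.41 = 18.2927 mg

D_transdermal = 18.3 mg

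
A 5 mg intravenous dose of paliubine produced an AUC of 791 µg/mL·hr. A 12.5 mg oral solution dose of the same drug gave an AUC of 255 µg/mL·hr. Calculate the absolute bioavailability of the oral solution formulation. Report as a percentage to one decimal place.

F = 12.9%

F = (AUC_ev / D_ev) / (AUC_iv / D_iv)
  = (255/12.5) / (791/5)
  = 20.4 / 158.2 = 0.1290
  = 12.90%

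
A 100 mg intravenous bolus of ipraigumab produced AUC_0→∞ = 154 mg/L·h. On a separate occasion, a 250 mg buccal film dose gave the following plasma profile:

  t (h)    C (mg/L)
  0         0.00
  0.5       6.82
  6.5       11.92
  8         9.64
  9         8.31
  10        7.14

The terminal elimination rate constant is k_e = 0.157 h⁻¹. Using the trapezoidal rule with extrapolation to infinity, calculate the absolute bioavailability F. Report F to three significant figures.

F = 0.354

Trapezoidal AUC_0→10 (buccal film):
  [0→0.5]: (0.00+6.82)/2 × 0.5 = 1.705
  [0.5→6.5]: (6.82+11.92)/2 × 6 = 56.22
  [6.5→8]: (11.92+9.64)/2 × 1.5 = 16.17
  [8→9]: (9.64+8.31)/2 × 1 = 8.975
  [9→10]: (8.31+7.14)/2 × 1 = 7.725
  Sum = 90.795 mg/L·h
Tail: C_last/k_e = 7.14/0.157 = 45.478
AUC_0→∞ (buccal film) = 90.795 + 45.478 = 136.273 mg/L·h
F = (AUC_ev/D_ev)/(AUC_iv/D_iv) = (136.273/250)/(154/100) = 0.545092/1.54 = 0.3540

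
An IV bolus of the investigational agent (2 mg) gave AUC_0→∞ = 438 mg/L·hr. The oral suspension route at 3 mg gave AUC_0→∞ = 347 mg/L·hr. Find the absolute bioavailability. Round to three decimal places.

F = 0.528

F = (AUC_ev / D_ev) / (AUC_iv / D_iv)
  = (347/3) / (438/2)
  = 115.667 / 219 = 0.5282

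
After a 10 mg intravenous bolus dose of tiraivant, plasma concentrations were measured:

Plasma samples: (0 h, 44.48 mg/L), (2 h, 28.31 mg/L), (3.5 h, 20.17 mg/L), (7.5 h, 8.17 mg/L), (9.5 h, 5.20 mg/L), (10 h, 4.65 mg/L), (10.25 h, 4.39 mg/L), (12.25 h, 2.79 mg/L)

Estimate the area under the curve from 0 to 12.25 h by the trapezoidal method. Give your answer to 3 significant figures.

Trapezoidal AUC_0→12.25:
  [0→2]: (44.48+28.31)/2 × 2 = 72.79
  [2→3.5]: (28.31+20.17)/2 × 1.5 = 36.36
  [3.5→7.5]: (20.17+8.17)/2 × 4 = 56.68
  [7.5→9.5]: (8.17+5.20)/2 × 2 = 13.37
  [9.5→10]: (5.20+4.65)/2 × 0.5 = 2.4625
  [10→10.25]: (4.65+4.39)/2 × 0.25 = 1.13
  [10.25→12.25]: (4.39+2.79)/2 × 2 = 7.18
  Sum = 189.9725 mg/L·h

AUC = 190 mg/L·h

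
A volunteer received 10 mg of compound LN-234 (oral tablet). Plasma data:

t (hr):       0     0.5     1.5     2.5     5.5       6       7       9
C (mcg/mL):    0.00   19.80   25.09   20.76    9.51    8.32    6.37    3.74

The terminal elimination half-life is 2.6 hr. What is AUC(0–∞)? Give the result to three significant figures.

Trapezoidal AUC_0→9:
  [0→0.5]: (0.00+19.80)/2 × 0.5 = 4.95
  [0.5→1.5]: (19.80+25.09)/2 × 1 = 22.445
  [1.5→2.5]: (25.09+20.76)/2 × 1 = 22.925
  [2.5→5.5]: (20.76+9.51)/2 × 3 = 45.405
  [5.5→6]: (9.51+8.32)/2 × 0.5 = 4.4575
  [6→7]: (8.32+6.37)/2 × 1 = 7.345
  [7→9]: (6.37+3.74)/2 × 2 = 10.11
  Sum = 117.6375 mcg/mL·hr
k_e = ln2 / t½ = 0.693147 / 2.6 = 0.2666 hr^-1
Extrapolated tail: C_last / k_e = 3.74 / 0.2666 = 14.029
AUC_0→∞ = 117.6375 + 14.029 = 131.6665 mcg/mL·hr

AUC = 132 mcg/mL·hr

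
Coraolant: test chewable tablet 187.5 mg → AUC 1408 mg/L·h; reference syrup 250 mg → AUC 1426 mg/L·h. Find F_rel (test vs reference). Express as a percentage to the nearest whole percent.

F_rel = (AUC_test/D_test) / (AUC_ref/D_ref)
      = (1408/187.5) / (1426/250)
      = 7.50933 / 5.704 = 1.3165 = 131.65%

F_rel = 132%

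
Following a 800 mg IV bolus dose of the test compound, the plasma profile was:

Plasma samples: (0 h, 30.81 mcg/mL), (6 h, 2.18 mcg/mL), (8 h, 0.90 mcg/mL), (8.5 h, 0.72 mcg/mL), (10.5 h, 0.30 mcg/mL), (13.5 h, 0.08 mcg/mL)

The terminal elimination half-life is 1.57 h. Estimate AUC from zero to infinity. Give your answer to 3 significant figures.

AUC = 104 mcg/mL·h

Trapezoidal AUC_0→13.5:
  [0→6]: (30.81+2.18)/2 × 6 = 98.97
  [6→8]: (2.18+0.90)/2 × 2 = 3.08
  [8→8.5]: (0.90+0.72)/2 × 0.5 = 0.405
  [8.5→10.5]: (0.72+0.30)/2 × 2 = 1.02
  [10.5→13.5]: (0.30+0.08)/2 × 3 = 0.57
  Sum = 104.045 mcg/mL·h
k_e = ln2 / t½ = 0.693147 / 1.57 = 0.4415 h^-1
Extrapolated tail: C_last / k_e = 0.08 / 0.4415 = 0.181
AUC_0→∞ = 104.045 + 0.181 = 104.226 mcg/mL·h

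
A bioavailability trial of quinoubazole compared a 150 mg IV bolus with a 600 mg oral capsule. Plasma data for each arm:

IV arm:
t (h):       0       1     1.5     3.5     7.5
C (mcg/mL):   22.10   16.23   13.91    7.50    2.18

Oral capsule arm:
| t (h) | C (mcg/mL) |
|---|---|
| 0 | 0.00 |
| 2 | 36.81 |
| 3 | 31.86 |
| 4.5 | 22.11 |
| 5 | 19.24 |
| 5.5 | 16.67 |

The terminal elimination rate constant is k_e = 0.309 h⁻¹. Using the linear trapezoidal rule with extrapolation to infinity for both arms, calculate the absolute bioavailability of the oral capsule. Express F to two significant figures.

Trapezoidal AUC_0→7.5 (IV):
  [0→1]: (22.10+16.23)/2 × 1 = 19.165
  [1→1.5]: (16.23+13.91)/2 × 0.5 = 7.535
  [1.5→3.5]: (13.91+7.50)/2 × 2 = 21.41
  [3.5→7.5]: (7.50+2.18)/2 × 4 = 19.36
  Sum = 67.47 mcg/mL·h
IV tail: 2.18/0.309 = 7.055; AUC_iv,0→∞ = 67.47 + 7.055 = 74.525 mcg/mL·h
Trapezoidal AUC_0→5.5 (oral capsule):
  [0→2]: (0.00+36.81)/2 × 2 = 36.81
  [2→3]: (36.81+31.86)/2 × 1 = 34.335
  [3→4.5]: (31.86+22.11)/2 × 1.5 = 40.4775
  [4.5→5]: (22.11+19.24)/2 × 0.5 = 10.3375
  [5→5.5]: (19.24+16.67)/2 × 0.5 = 8.9775
  Sum = 130.9375 mcg/mL·h
oral capsule tail: 16.67/0.309 = 53.948; AUC_ev,0→∞ = 130.9375 + 53.948 = 184.8855 mcg/mL·h
F = (AUC_ev/D_ev)/(AUC_iv/D_iv) = (184.8855/600)/(74.525/150) = 0.3081425/0.496833 = 0.6202

F = 0.62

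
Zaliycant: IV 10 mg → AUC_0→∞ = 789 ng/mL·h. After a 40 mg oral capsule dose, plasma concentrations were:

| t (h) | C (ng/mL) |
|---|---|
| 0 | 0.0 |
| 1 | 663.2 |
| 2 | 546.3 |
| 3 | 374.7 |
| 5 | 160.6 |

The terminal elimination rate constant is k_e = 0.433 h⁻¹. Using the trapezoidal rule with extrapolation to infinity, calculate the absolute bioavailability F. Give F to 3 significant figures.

F = 0.730

Trapezoidal AUC_0→5 (oral capsule):
  [0→1]: (0.0+663.2)/2 × 1 = 331.6
  [1→2]: (663.2+546.3)/2 × 1 = 604.75
  [2→3]: (546.3+374.7)/2 × 1 = 460.5
  [3→5]: (374.7+160.6)/2 × 2 = 535.3
  Sum = 1932.15 ng/mL·h
Tail: C_last/k_e = 160.6/0.433 = 370.901
AUC_0→∞ (oral capsule) = 1932.15 + 370.901 = 2303.051 ng/mL·h
F = (AUC_ev/D_ev)/(AUC_iv/D_iv) = (2303.051/40)/(789/10) = 57.576275/78.9 = 0.7297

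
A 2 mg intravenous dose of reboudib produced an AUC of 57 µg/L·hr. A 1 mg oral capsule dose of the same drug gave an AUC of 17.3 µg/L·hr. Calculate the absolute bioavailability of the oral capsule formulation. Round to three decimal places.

F = 0.607

F = (AUC_ev / D_ev) / (AUC_iv / D_iv)
  = (17.3/1) / (57/2)
  = 17.3 / 28.5 = 0.6070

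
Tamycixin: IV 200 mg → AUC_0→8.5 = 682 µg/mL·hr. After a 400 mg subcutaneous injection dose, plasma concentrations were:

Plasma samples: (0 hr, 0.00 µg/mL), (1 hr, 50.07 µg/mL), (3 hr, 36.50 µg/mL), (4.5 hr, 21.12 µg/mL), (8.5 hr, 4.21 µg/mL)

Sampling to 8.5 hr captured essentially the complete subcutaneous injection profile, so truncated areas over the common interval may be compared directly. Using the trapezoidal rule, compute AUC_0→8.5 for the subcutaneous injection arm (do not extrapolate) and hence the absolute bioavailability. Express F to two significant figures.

Trapezoidal AUC_0→8.5 (subcutaneous injection):
  [0→1]: (0.00+50.07)/2 × 1 = 25.035
  [1→3]: (50.07+36.50)/2 × 2 = 86.57
  [3→4.5]: (36.50+21.12)/2 × 1.5 = 43.215
  [4.5→8.5]: (21.12+4.21)/2 × 4 = 50.66
  Sum = 205.48 µg/mL·hr
F = (AUC_ev/D_ev)/(AUC_iv/D_iv) = (205.48/400)/(682/200) = 0.5137/3.41 = 0.1506

F = 0.15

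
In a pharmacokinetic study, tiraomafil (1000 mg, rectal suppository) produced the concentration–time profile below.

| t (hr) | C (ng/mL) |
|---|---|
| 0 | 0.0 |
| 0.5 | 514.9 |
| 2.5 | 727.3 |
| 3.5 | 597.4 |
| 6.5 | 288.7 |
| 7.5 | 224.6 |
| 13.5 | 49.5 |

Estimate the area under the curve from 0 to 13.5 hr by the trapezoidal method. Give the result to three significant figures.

AUC = 4440 ng/mL·hr

Trapezoidal AUC_0→13.5:
  [0→0.5]: (0.0+514.9)/2 × 0.5 = 128.725
  [0.5→2.5]: (514.9+727.3)/2 × 2 = 1242.2
  [2.5→3.5]: (727.3+597.4)/2 × 1 = 662.35
  [3.5→6.5]: (597.4+288.7)/2 × 3 = 1329.15
  [6.5→7.5]: (288.7+224.6)/2 × 1 = 256.65
  [7.5→13.5]: (224.6+49.5)/2 × 6 = 822.3
  Sum = 4441.375 ng/mL·hr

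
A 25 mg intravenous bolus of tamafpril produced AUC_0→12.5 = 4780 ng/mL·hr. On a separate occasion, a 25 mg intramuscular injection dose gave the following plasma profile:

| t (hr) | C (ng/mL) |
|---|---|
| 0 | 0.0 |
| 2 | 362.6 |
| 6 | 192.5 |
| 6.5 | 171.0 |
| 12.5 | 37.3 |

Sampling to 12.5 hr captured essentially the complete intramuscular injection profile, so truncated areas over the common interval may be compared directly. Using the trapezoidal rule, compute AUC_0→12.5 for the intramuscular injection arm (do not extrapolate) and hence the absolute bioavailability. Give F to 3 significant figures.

Trapezoidal AUC_0→12.5 (intramuscular injection):
  [0→2]: (0.0+362.6)/2 × 2 = 362.6
  [2→6]: (362.6+192.5)/2 × 4 = 1110.2
  [6→6.5]: (192.5+171.0)/2 × 0.5 = 90.875
  [6.5→12.5]: (171.0+37.3)/2 × 6 = 624.9
  Sum = 2188.575 ng/mL·hr
F = (AUC_ev/D_ev)/(AUC_iv/D_iv) = (2188.575/25)/(4780/25) = 87.543/191.2 = 0.4579

F = 0.458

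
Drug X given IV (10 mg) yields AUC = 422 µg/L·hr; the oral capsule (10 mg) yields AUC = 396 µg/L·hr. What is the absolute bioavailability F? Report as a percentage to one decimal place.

F = 93.8%

F = (AUC_ev / D_ev) / (AUC_iv / D_iv)
  = (396/10) / (422/10)
  = 39.6 / 42.2 = 0.9384
  = 93.84%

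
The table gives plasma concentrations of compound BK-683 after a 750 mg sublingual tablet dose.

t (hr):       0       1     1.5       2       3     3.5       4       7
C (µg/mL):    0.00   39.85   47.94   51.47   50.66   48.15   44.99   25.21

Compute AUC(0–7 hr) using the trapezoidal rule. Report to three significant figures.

AUC = 271 µg/mL·hr

Trapezoidal AUC_0→7:
  [0→1]: (0.00+39.85)/2 × 1 = 19.925
  [1→1.5]: (39.85+47.94)/2 × 0.5 = 21.9475
  [1.5→2]: (47.94+51.47)/2 × 0.5 = 24.8525
  [2→3]: (51.47+50.66)/2 × 1 = 51.065
  [3→3.5]: (50.66+48.15)/2 × 0.5 = 24.7025
  [3.5→4]: (48.15+44.99)/2 × 0.5 = 23.285
  [4→7]: (44.99+25.21)/2 × 3 = 105.3
  Sum = 271.0775 µg/mL·hr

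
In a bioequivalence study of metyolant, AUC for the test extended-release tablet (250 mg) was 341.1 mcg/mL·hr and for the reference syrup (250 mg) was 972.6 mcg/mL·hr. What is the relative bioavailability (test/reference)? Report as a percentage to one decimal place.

F_rel = 35.1%

F_rel = (AUC_test/D_test) / (AUC_ref/D_ref)
      = (341.1/250) / (972.6/250)
      = 1.3644 / 3.8904 = 0.3507 = 35.07%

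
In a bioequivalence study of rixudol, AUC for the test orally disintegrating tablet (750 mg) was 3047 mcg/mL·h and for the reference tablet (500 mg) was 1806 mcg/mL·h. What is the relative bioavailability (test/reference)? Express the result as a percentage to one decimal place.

F_rel = (AUC_test/D_test) / (AUC_ref/D_ref)
      = (3047/750) / (1806/500)
      = 4.06267 / 3.612 = 1.1248 = 112.48%

F_rel = 112.5%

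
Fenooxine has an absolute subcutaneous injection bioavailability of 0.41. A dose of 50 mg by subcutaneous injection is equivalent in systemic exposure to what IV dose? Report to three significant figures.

D_iv = 20.5 mg

Systemic exposure from an extravascular dose = F × D_ev, so the equivalent IV dose is F × D_ev.
D_iv = F × D_ev = 0.41 × 50 = 20.5 mg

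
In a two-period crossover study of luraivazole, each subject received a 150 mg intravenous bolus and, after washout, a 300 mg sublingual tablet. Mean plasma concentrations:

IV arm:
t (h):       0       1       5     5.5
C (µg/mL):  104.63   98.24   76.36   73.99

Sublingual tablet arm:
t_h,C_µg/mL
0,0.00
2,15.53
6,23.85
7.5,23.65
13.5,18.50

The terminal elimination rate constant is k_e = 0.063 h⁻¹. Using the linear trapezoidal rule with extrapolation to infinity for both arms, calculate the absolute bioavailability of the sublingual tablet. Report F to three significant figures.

F = 0.165

Trapezoidal AUC_0→5.5 (IV):
  [0→1]: (104.63+98.24)/2 × 1 = 101.435
  [1→5]: (98.24+76.36)/2 × 4 = 349.2
  [5→5.5]: (76.36+73.99)/2 × 0.5 = 37.5875
  Sum = 488.2225 µg/mL·h
IV tail: 73.99/0.063 = 1174.444; AUC_iv,0→∞ = 488.2225 + 1174.444 = 1662.6665 µg/mL·h
Trapezoidal AUC_0→13.5 (sublingual tablet):
  [0→2]: (0.00+15.53)/2 × 2 = 15.53
  [2→6]: (15.53+23.85)/2 × 4 = 78.76
  [6→7.5]: (23.85+23.65)/2 × 1.5 = 35.625
  [7.5→13.5]: (23.65+18.50)/2 × 6 = 126.45
  Sum = 256.365 µg/mL·h
sublingual tablet tail: 18.50/0.063 = 293.651; AUC_ev,0→∞ = 256.365 + 293.651 = 550.016 µg/mL·h
F = (AUC_ev/D_ev)/(AUC_iv/D_iv) = (550.016/300)/(1662.6665/150) = 1.83339/11.0844 = 0.1654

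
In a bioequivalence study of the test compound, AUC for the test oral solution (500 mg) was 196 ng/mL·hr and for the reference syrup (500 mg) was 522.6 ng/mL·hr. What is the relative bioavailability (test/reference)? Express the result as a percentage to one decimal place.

F_rel = (AUC_test/D_test) / (AUC_ref/D_ref)
      = (196/500) / (522.6/500)
      = 0.392 / 1.0452 = 0.3750 = 37.50%

F_rel = 37.5%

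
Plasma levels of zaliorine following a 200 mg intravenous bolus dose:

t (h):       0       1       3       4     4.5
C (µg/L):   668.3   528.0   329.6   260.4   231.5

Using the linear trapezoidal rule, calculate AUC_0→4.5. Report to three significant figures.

AUC = 1870 µg/L·h

Trapezoidal AUC_0→4.5:
  [0→1]: (668.3+528.0)/2 × 1 = 598.15
  [1→3]: (528.0+329.6)/2 × 2 = 857.6
  [3→4]: (329.6+260.4)/2 × 1 = 295.0
  [4→4.5]: (260.4+231.5)/2 × 0.5 = 122.975
  Sum = 1873.725 µg/L·h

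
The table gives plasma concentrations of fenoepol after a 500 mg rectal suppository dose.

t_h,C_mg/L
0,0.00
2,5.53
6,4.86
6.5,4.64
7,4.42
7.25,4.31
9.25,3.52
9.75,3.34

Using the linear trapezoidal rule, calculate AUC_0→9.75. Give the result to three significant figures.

Trapezoidal AUC_0→9.75:
  [0→2]: (0.00+5.53)/2 × 2 = 5.53
  [2→6]: (5.53+4.86)/2 × 4 = 20.78
  [6→6.5]: (4.86+4.64)/2 × 0.5 = 2.375
  [6.5→7]: (4.64+4.42)/2 × 0.5 = 2.265
  [7→7.25]: (4.42+4.31)/2 × 0.25 = 1.09125
  [7.25→9.25]: (4.31+3.52)/2 × 2 = 7.83
  [9.25→9.75]: (3.52+3.34)/2 × 0.5 = 1.715
  Sum = 41.58625 mg/L·h

AUC = 41.6 mg/L·h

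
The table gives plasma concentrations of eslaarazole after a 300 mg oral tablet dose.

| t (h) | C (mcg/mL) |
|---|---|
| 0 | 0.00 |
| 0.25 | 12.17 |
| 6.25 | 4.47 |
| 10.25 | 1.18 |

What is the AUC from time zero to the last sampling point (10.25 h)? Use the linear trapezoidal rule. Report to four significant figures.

Trapezoidal AUC_0→10.25:
  [0→0.25]: (0.00+12.17)/2 × 0.25 = 1.52125
  [0.25→6.25]: (12.17+4.47)/2 × 6 = 49.92
  [6.25→10.25]: (4.47+1.18)/2 × 4 = 11.3
  Sum = 62.74125 mcg/mL·h

AUC = 62.74 mcg/mL·h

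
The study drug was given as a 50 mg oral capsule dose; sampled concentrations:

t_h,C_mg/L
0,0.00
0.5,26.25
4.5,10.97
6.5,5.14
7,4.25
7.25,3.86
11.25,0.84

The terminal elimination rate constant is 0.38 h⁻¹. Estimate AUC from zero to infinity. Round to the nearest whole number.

AUC = 112 mg/L·h

Trapezoidal AUC_0→11.25:
  [0→0.5]: (0.00+26.25)/2 × 0.5 = 6.5625
  [0.5→4.5]: (26.25+10.97)/2 × 4 = 74.44
  [4.5→6.5]: (10.97+5.14)/2 × 2 = 16.11
  [6.5→7]: (5.14+4.25)/2 × 0.5 = 2.3475
  [7→7.25]: (4.25+3.86)/2 × 0.25 = 1.01375
  [7.25→11.25]: (3.86+0.84)/2 × 4 = 9.4
  Sum = 109.87375 mg/L·h
Extrapolated tail: C_last / k_e = 0.84 / 0.38 = 2.211
AUC_0→∞ = 109.87375 + 2.211 = 112.08475 mg/L·h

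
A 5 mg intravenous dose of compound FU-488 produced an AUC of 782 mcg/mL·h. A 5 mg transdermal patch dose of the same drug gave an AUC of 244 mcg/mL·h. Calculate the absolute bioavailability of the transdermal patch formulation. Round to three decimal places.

F = (AUC_ev / D_ev) / (AUC_iv / D_iv)
  = (244/5) / (782/5)
  = 48.8 / 156.4 = 0.3120

F = 0.312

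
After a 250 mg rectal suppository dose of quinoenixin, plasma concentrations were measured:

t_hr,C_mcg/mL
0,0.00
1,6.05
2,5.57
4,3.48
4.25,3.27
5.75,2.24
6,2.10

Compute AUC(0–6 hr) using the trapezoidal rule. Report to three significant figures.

Trapezoidal AUC_0→6:
  [0→1]: (0.00+6.05)/2 × 1 = 3.025
  [1→2]: (6.05+5.57)/2 × 1 = 5.81
  [2→4]: (5.57+3.48)/2 × 2 = 9.05
  [4→4.25]: (3.48+3.27)/2 × 0.25 = 0.84375
  [4.25→5.75]: (3.27+2.24)/2 × 1.5 = 4.1325
  [5.75→6]: (2.24+2.10)/2 × 0.25 = 0.5425
  Sum = 23.40375 mcg/mL·hr

AUC = 23.4 mcg/mL·hr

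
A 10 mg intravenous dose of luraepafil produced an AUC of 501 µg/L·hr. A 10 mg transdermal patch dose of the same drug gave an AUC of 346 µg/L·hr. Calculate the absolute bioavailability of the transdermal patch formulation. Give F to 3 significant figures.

F = 0.691

F = (AUC_ev / D_ev) / (AUC_iv / D_iv)
  = (346/10) / (501/10)
  = 34.6 / 50.1 = 0.6906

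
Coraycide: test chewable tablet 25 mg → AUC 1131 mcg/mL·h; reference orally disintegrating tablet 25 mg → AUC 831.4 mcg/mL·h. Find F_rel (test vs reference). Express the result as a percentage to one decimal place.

F_rel = 136.0%

F_rel = (AUC_test/D_test) / (AUC_ref/D_ref)
      = (1131/25) / (831.4/25)
      = 45.24 / 33.256 = 1.3604 = 136.04%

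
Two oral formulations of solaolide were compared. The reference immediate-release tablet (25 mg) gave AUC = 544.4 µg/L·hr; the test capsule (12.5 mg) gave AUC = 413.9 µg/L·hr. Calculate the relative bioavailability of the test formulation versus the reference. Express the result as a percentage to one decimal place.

F_rel = (AUC_test/D_test) / (AUC_ref/D_ref)
      = (413.9/12.5) / (544.4/25)
      = 33.112 / 21.776 = 1.5206 = 152.06%

F_rel = 152.1%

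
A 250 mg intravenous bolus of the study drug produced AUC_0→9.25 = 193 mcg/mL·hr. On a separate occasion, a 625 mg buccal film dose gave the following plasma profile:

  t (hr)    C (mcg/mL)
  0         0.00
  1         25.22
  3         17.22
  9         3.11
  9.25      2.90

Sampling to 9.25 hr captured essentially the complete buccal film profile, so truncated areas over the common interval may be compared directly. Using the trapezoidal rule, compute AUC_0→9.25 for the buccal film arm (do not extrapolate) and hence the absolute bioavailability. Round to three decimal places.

F = 0.242

Trapezoidal AUC_0→9.25 (buccal film):
  [0→1]: (0.00+25.22)/2 × 1 = 12.61
  [1→3]: (25.22+17.22)/2 × 2 = 42.44
  [3→9]: (17.22+3.11)/2 × 6 = 60.99
  [9→9.25]: (3.11+2.90)/2 × 0.25 = 0.75125
  Sum = 116.79125 mcg/mL·hr
F = (AUC_ev/D_ev)/(AUC_iv/D_iv) = (116.79125/625)/(193/250) = 0.186866/0.772 = 0.2421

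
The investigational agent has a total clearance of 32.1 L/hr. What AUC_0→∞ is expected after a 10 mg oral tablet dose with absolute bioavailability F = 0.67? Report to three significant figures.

AUC_0→∞ = F × Dose / CL
        = 0.67 × 10 / 32.1 = 0.208723 mg/L·hr

AUC = 0.209 mg/L·hr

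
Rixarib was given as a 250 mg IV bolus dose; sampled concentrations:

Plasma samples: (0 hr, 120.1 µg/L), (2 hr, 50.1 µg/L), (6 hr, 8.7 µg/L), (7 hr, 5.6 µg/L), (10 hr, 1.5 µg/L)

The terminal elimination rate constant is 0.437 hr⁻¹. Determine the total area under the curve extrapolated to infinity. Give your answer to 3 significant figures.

Trapezoidal AUC_0→10:
  [0→2]: (120.1+50.1)/2 × 2 = 170.2
  [2→6]: (50.1+8.7)/2 × 4 = 117.6
  [6→7]: (8.7+5.6)/2 × 1 = 7.15
  [7→10]: (5.6+1.5)/2 × 3 = 10.65
  Sum = 305.6 µg/L·hr
Extrapolated tail: C_last / k_e = 1.5 / 0.437 = 3.432
AUC_0→∞ = 305.6 + 3.432 = 309.032 µg/L·hr

AUC = 309 µg/L·hr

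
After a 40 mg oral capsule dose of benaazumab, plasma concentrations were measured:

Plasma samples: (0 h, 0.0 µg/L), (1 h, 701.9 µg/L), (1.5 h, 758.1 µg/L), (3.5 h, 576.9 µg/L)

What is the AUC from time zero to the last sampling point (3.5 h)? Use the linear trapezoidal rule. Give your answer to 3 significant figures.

AUC = 2050 µg/L·h

Trapezoidal AUC_0→3.5:
  [0→1]: (0.0+701.9)/2 × 1 = 350.95
  [1→1.5]: (701.9+758.1)/2 × 0.5 = 365.0
  [1.5→3.5]: (758.1+576.9)/2 × 2 = 1335.0
  Sum = 2050.95 µg/L·h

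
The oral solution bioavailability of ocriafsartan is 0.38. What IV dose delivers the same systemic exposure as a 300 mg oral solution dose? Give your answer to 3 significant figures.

D_iv = 114 mg

Systemic exposure from an extravascular dose = F × D_ev, so the equivalent IV dose is F × D_ev.
D_iv = F × D_ev = 0.38 × 300 = 114 mg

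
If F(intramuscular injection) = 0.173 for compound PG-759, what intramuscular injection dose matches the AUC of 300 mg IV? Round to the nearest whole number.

D_intramuscular = 1734 mg

For equal systemic exposure: F × D_ev = D_iv
D_ev = D_iv / F = 300 / 0.173 = 1734.1 mg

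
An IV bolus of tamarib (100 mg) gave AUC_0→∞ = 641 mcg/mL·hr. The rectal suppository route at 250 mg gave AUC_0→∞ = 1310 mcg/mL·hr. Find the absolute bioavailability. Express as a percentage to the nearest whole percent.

F = (AUC_ev / D_ev) / (AUC_iv / D_iv)
  = (1310/250) / (641/100)
  = 5.24 / 6.41 = 0.8175
  = 81.75%

F = 82%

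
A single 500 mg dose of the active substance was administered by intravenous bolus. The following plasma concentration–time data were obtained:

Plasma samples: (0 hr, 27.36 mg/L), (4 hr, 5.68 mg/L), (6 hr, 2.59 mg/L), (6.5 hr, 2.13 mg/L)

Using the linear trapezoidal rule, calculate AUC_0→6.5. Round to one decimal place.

AUC = 75.5 mg/L·hr

Trapezoidal AUC_0→6.5:
  [0→4]: (27.36+5.68)/2 × 4 = 66.08
  [4→6]: (5.68+2.59)/2 × 2 = 8.27
  [6→6.5]: (2.59+2.13)/2 × 0.5 = 1.18
  Sum = 75.53 mg/L·hr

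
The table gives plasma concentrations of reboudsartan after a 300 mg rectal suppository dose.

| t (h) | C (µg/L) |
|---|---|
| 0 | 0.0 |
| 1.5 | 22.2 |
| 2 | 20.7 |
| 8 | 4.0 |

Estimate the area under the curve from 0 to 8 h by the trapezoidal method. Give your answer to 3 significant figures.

Trapezoidal AUC_0→8:
  [0→1.5]: (0.0+22.2)/2 × 1.5 = 16.65
  [1.5→2]: (22.2+20.7)/2 × 0.5 = 10.725
  [2→8]: (20.7+4.0)/2 × 6 = 74.1
  Sum = 101.475 µg/L·h

AUC = 101 µg/L·h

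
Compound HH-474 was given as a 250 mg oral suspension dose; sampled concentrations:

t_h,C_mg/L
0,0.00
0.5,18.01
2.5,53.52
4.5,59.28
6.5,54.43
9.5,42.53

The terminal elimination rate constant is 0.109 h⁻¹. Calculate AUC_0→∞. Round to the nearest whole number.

Trapezoidal AUC_0→9.5:
  [0→0.5]: (0.00+18.01)/2 × 0.5 = 4.5025
  [0.5→2.5]: (18.01+53.52)/2 × 2 = 71.53
  [2.5→4.5]: (53.52+59.28)/2 × 2 = 112.8
  [4.5→6.5]: (59.28+54.43)/2 × 2 = 113.71
  [6.5→9.5]: (54.43+42.53)/2 × 3 = 145.44
  Sum = 447.9825 mg/L·h
Extrapolated tail: C_last / k_e = 42.53 / 0.109 = 390.183
AUC_0→∞ = 447.9825 + 390.183 = 838.1655 mg/L·h

AUC = 838 mg/L·h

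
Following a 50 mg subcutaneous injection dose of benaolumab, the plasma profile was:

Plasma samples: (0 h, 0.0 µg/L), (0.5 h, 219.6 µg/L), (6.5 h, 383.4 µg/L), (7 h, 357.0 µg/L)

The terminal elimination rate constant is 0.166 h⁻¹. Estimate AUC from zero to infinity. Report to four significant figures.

AUC = 4200 µg/L·h

Trapezoidal AUC_0→7:
  [0→0.5]: (0.0+219.6)/2 × 0.5 = 54.9
  [0.5→6.5]: (219.6+383.4)/2 × 6 = 1809.0
  [6.5→7]: (383.4+357.0)/2 × 0.5 = 185.1
  Sum = 2049.0 µg/L·h
Extrapolated tail: C_last / k_e = 357.0 / 0.166 = 2150.602
AUC_0→∞ = 2049.0 + 2150.602 = 4199.602 µg/L·h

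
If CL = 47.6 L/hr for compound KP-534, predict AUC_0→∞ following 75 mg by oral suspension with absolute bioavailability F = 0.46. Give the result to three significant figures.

AUC_0→∞ = F × Dose / CL
        = 0.46 × 75 / 47.6 = 0.72479 mg/L·hr

AUC = 0.725 mg/L·hr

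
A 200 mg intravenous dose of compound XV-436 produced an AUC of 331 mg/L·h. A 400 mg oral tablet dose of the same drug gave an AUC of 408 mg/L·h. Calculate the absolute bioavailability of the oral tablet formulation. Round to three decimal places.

F = (AUC_ev / D_ev) / (AUC_iv / D_iv)
  = (408/400) / (331/200)
  = 1.02 / 1.655 = 0.6163

F = 0.616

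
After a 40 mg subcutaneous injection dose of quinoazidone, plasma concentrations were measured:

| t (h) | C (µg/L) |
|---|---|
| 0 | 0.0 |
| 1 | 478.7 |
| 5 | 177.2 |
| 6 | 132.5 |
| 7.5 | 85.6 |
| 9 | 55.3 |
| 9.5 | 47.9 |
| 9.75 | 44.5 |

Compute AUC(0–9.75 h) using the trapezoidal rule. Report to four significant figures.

Trapezoidal AUC_0→9.75:
  [0→1]: (0.0+478.7)/2 × 1 = 239.35
  [1→5]: (478.7+177.2)/2 × 4 = 1311.8
  [5→6]: (177.2+132.5)/2 × 1 = 154.85
  [6→7.5]: (132.5+85.6)/2 × 1.5 = 163.575
  [7.5→9]: (85.6+55.3)/2 × 1.5 = 105.675
  [9→9.5]: (55.3+47.9)/2 × 0.5 = 25.8
  [9.5→9.75]: (47.9+44.5)/2 × 0.25 = 11.55
  Sum = 2012.6 µg/L·h

AUC = 2013 µg/L·h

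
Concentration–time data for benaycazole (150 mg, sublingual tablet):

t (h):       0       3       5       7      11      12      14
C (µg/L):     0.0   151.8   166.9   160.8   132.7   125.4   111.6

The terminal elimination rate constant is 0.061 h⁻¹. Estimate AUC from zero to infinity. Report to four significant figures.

Trapezoidal AUC_0→14:
  [0→3]: (0.0+151.8)/2 × 3 = 227.7
  [3→5]: (151.8+166.9)/2 × 2 = 318.7
  [5→7]: (166.9+160.8)/2 × 2 = 327.7
  [7→11]: (160.8+132.7)/2 × 4 = 587.0
  [11→12]: (132.7+125.4)/2 × 1 = 129.05
  [12→14]: (125.4+111.6)/2 × 2 = 237.0
  Sum = 1827.15 µg/L·h
Extrapolated tail: C_last / k_e = 111.6 / 0.061 = 1829.508
AUC_0→∞ = 1827.15 + 1829.508 = 3656.658 µg/L·h

AUC = 3657 µg/L·h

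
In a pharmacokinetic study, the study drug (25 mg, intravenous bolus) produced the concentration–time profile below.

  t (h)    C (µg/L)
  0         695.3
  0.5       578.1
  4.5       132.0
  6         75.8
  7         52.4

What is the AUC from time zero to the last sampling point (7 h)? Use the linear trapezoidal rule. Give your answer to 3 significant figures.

AUC = 1960 µg/L·h

Trapezoidal AUC_0→7:
  [0→0.5]: (695.3+578.1)/2 × 0.5 = 318.35
  [0.5→4.5]: (578.1+132.0)/2 × 4 = 1420.2
  [4.5→6]: (132.0+75.8)/2 × 1.5 = 155.85
  [6→7]: (75.8+52.4)/2 × 1 = 64.1
  Sum = 1958.5 µg/L·h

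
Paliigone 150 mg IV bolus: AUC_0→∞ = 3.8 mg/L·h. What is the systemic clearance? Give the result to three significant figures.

CL = 39.5 L/h

CL = Dose_iv / AUC_0→∞
   = 150 / 3.8 = 39.4737 L/h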